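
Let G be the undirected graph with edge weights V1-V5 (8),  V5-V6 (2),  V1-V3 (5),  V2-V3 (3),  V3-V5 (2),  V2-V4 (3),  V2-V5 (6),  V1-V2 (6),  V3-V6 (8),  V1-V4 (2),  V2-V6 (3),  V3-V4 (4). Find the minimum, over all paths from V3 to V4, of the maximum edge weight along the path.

3

Some routes from V3 to V4:
V3 → V5 → V2 → V4: max(2, 6, 3) = 6
V3 → V1 → V4: max(5, 2) = 5
V3 → V4: max(4) = 4
V3 → V5 → V6 → V2 → V4: max(2, 2, 3, 3) = 3
V3 → V2 → V4: max(3, 3) = 3
V3 → V5 → V2 → V1 → V4: max(2, 6, 6, 2) = 6
The minimum achievable maximum is 3.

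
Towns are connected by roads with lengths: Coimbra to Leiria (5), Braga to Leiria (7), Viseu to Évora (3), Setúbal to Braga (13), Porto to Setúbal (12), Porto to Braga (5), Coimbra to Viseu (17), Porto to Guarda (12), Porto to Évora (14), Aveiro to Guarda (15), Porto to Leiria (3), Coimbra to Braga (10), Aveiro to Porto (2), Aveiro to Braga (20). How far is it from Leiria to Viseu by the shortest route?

A few of the Leiria→Viseu routes:
Leiria → Porto → Évora → Viseu: 3 + 14 + 3 = 20
Leiria → Coimbra → Viseu: 5 + 17 = 22
Leiria → Braga → Coimbra → Viseu: 7 + 10 + 17 = 34
Leiria → Braga → Porto → Évora → Viseu: 7 + 5 + 14 + 3 = 29
The minimum is 20.

20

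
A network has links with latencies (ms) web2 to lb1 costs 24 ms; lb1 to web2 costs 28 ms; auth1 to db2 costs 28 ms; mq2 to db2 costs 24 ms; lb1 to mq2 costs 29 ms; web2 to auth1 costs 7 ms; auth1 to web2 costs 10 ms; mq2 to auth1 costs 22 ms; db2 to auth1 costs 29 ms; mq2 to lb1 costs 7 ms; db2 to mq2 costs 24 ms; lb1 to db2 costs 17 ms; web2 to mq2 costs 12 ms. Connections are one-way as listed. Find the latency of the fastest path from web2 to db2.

35

Some routes from web2 to db2:
web2 - mq2 - lb1 - db2: 12 + 7 + 17 = 36
web2 - mq2 - db2: 12 + 24 = 36
web2 - auth1 - db2: 7 + 28 = 35
The minimum is 35 ms.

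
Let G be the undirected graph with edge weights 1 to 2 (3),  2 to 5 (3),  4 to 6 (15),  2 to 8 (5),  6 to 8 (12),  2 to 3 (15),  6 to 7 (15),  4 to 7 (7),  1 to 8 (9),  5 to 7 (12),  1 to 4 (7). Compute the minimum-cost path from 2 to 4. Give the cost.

10

Some routes from 2 to 4:
2 → 8 → 1 → 4: 5 + 9 + 7 = 21
2 → 5 → 7 → 4: 3 + 12 + 7 = 22
2 → 1 → 4: 3 + 7 = 10
Best route has total 10.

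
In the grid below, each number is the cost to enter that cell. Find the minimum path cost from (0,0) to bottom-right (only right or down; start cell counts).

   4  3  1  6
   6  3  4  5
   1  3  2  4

Cheapest: r0c0 → r0c1 → r0c2 → r1c2 → r2c2 → r2c3
  4 + 3 + 1 + 4 + 2 + 4 = 18

18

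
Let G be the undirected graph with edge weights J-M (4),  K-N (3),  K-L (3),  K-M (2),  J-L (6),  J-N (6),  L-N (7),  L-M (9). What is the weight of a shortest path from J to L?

Checking several routes:
J → M → K → N → L: 4 + 2 + 3 + 7 = 16
J → M → K → L: 4 + 2 + 3 = 9
J → N → K → L: 6 + 3 + 3 = 12
J → L: 6
J → N → L: 6 + 7 = 13
J → M → L: 4 + 9 = 13
The minimum is 6.

6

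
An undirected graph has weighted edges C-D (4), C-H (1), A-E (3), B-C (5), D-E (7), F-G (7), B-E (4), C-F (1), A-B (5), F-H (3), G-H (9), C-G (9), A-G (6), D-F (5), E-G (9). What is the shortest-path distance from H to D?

5

Some routes from H to D:
H→C→F→D: 1 + 1 + 5 = 7
H→F→D: 3 + 5 = 8
H→C→D: 1 + 4 = 5
H→F→C→B→E→D: 3 + 1 + 5 + 4 + 7 = 20
H→F→C→D: 3 + 1 + 4 = 8
H→C→B→E→D: 1 + 5 + 4 + 7 = 17
Shortest: 5.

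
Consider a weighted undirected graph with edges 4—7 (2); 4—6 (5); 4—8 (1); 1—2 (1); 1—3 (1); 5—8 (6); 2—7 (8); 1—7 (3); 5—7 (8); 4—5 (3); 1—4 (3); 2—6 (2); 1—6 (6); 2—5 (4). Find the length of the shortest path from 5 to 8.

4

Checking several routes:
5-4-8: 3 + 1 = 4
5-2-1-4-8: 4 + 1 + 3 + 1 = 9
5-8: 6
Best route has total 4.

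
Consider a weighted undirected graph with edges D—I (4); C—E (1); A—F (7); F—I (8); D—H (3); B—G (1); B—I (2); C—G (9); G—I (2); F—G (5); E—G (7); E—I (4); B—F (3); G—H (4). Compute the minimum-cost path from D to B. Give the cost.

6

Some routes from D to B:
D→I→B: 4 + 2 = 6
D→H→G→B: 3 + 4 + 1 = 8
D→H→G→I→B: 3 + 4 + 2 + 2 = 11
D→I→G→B: 4 + 2 + 1 = 7
Shortest: 6.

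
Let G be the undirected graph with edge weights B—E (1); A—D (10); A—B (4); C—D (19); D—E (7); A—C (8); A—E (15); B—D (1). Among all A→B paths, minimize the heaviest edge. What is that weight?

A few of the A→B routes:
A → D → B: max(10, 1) = 10
A → D → E → B: max(10, 7, 1) = 10
A → B: max(4) = 4
Smallest bottleneck: 4.

4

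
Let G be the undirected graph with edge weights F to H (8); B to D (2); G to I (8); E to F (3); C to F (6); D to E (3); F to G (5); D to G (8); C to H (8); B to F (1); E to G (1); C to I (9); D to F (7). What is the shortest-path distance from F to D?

Comparing a few candidate routes:
F→D: 7
F→E→D: 3 + 3 = 6
F→B→D: 1 + 2 = 3
Shortest: 3.

3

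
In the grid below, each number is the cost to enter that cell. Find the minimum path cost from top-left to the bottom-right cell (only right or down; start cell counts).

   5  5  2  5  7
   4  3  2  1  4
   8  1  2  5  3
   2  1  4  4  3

25

One optimal route is [0,0] -> [0,1] -> [0,2] -> [1,2] -> [1,3] -> [1,4] -> [2,4] -> [3,4].
Its cost is 5 + 5 + 2 + 2 + 1 + 4 + 3 + 3 = 25.
(Top row then right column would cost 34.)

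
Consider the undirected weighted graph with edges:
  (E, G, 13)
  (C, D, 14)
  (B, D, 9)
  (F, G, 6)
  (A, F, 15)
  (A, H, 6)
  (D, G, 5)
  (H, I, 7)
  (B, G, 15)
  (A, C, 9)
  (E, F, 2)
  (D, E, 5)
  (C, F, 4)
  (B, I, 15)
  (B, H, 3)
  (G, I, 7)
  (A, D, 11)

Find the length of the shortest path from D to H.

12

Checking several routes:
D -> G -> I -> H: 5 + 7 + 7 = 19
D -> A -> H: 11 + 6 = 17
D -> B -> H: 9 + 3 = 12
Best route has total 12.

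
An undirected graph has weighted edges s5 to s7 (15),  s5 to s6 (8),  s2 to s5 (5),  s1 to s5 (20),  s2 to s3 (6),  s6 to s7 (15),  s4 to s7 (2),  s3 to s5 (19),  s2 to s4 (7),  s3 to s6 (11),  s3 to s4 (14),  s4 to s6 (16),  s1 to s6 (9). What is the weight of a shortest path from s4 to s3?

Comparing a few candidate routes:
s4→s7→s5→s2→s3: 2 + 15 + 5 + 6 = 28
s4→s3: 14
s4→s6→s3: 16 + 11 = 27
s4→s7→s6→s3: 2 + 15 + 11 = 28
s4→s2→s3: 7 + 6 = 13
Best route has total 13.

13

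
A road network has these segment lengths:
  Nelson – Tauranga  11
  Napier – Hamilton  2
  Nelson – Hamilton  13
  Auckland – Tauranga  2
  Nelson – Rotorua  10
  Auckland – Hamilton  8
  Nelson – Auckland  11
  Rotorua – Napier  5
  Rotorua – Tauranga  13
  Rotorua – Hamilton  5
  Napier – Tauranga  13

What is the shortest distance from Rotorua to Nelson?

10

Some routes from Rotorua to Nelson:
Rotorua → Napier → Hamilton → Nelson: 5 + 2 + 13 = 20
Rotorua → Hamilton → Nelson: 5 + 13 = 18
Rotorua → Tauranga → Nelson: 13 + 11 = 24
Rotorua → Hamilton → Auckland → Tauranga → Nelson: 5 + 8 + 2 + 11 = 26
Rotorua → Nelson: 10
Rotorua → Hamilton → Auckland → Nelson: 5 + 8 + 11 = 24
Best route has total 10.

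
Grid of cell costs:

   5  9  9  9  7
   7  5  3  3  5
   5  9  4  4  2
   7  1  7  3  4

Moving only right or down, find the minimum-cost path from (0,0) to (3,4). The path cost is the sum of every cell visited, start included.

33

One optimal route is [0,0]→[1,0]→[1,1]→[1,2]→[1,3]→[2,3]→[2,4]→[3,4].
Its cost is 5 + 7 + 5 + 3 + 3 + 4 + 2 + 4 = 33.
(Top row then right column would cost 50.)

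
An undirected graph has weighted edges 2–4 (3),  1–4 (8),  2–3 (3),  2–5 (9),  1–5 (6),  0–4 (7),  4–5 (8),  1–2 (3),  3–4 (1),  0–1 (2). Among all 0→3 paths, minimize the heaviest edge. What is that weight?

3

Comparing a few candidate routes:
0 -> 1 -> 2 -> 4 -> 3: max(2, 3, 3, 1) = 3
0 -> 4 -> 3: max(7, 1) = 7
0 -> 1 -> 2 -> 3: max(2, 3, 3) = 3
Best route has worst link 3.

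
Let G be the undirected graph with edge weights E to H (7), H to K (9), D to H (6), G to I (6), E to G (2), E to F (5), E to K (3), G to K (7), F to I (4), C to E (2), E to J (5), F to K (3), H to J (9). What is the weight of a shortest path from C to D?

A few of the C→D routes:
C - E - H - D: 2 + 7 + 6 = 15
C - E - J - H - D: 2 + 5 + 9 + 6 = 22
C - E - K - H - D: 2 + 3 + 9 + 6 = 20
C - E - F - K - H - D: 2 + 5 + 3 + 9 + 6 = 25
C - E - G - K - H - D: 2 + 2 + 7 + 9 + 6 = 26
The minimum is 15.

15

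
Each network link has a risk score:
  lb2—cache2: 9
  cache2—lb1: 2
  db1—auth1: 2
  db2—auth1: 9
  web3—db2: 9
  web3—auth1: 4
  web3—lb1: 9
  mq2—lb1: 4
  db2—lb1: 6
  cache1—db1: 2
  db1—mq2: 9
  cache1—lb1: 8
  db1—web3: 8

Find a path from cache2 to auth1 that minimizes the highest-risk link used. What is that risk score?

Checking several routes:
cache2 - lb1 - cache1 - db1 - auth1: max(2, 8, 2, 2) = 8
cache2 - lb1 - db2 - auth1: max(2, 6, 9) = 9
cache2 - lb1 - cache1 - db1 - web3 - auth1: max(2, 8, 2, 8, 4) = 8
cache2 - lb1 - cache1 - db1 - web3 - db2 - auth1: max(2, 8, 2, 8, 9, 9) = 9
The minimum achievable maximum is 8.

8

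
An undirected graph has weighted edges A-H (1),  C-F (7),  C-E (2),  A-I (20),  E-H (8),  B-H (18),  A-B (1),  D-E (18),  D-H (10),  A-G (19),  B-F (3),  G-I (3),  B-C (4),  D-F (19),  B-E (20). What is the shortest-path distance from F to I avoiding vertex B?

Some routes from F to I avoiding B:
F→D→H→A→G→I: 19 + 10 + 1 + 19 + 3 = 52
F→C→E→H→A→G→I: 7 + 2 + 8 + 1 + 19 + 3 = 40
F→C→E→H→A→I: 7 + 2 + 8 + 1 + 20 = 38
F→D→H→A→I: 19 + 10 + 1 + 20 = 50
The minimum is 38.

38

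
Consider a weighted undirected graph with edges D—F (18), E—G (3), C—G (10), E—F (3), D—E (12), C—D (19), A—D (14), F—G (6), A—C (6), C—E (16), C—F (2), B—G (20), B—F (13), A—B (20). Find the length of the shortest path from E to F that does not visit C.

Some routes from E to F avoiding C:
E-D-F: 12 + 18 = 30
E-G-B-F: 3 + 20 + 13 = 36
E-F: 3
E-G-F: 3 + 6 = 9
Best route has total 3.

3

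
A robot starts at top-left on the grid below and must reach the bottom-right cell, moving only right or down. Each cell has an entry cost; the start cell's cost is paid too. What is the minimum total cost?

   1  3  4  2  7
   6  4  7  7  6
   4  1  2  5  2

Best path: (0,0)→(0,1)→(1,1)→(2,1)→(2,2)→(2,3)→(2,4)
Cost: 1 + 3 + 4 + 1 + 2 + 5 + 2 = 18
(Top row then right column would cost 25.)

18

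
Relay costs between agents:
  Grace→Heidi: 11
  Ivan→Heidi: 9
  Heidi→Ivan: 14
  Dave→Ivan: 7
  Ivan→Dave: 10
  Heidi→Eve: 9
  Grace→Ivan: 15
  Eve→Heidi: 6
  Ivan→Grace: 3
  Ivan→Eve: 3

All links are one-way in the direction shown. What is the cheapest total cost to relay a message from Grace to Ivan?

Candidate routes:
Grace -> Heidi -> Ivan: 11 + 14 = 25
Grace -> Ivan: 15
Best route has total 15.

15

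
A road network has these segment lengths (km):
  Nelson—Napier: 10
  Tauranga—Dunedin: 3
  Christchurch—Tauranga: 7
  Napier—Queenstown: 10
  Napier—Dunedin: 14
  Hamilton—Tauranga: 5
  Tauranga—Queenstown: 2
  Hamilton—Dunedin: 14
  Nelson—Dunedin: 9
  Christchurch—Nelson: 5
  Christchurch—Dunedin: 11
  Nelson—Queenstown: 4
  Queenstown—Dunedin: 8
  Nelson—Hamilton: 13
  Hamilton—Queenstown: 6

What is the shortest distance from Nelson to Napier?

A few of the Nelson→Napier routes:
Nelson -> Napier: 10
Nelson -> Queenstown -> Tauranga -> Dunedin -> Napier: 4 + 2 + 3 + 14 = 23
Nelson -> Dunedin -> Napier: 9 + 14 = 23
Nelson -> Queenstown -> Napier: 4 + 10 = 14
The minimum is 10 km.

10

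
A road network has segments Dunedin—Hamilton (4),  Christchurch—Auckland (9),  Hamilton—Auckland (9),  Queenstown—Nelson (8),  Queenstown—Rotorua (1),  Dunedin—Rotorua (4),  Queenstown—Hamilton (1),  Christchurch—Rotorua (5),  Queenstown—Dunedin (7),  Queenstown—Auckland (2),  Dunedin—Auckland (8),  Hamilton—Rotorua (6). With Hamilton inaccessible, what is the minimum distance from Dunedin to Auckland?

7

Candidate routes:
Dunedin - Auckland: 8
Dunedin - Rotorua - Queenstown - Auckland: 4 + 1 + 2 = 7
Dunedin - Queenstown - Rotorua - Christchurch - Auckland: 7 + 1 + 5 + 9 = 22
Dunedin - Rotorua - Christchurch - Auckland: 4 + 5 + 9 = 18
Dunedin - Queenstown - Auckland: 7 + 2 = 9
Best route has total 7 mi.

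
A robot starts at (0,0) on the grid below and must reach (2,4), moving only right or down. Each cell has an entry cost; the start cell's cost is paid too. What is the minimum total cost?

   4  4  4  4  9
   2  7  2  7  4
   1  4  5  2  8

One optimal route is r0c0 → r1c0 → r2c0 → r2c1 → r2c2 → r2c3 → r2c4.
Its cost is 4 + 2 + 1 + 4 + 5 + 2 + 8 = 26.

26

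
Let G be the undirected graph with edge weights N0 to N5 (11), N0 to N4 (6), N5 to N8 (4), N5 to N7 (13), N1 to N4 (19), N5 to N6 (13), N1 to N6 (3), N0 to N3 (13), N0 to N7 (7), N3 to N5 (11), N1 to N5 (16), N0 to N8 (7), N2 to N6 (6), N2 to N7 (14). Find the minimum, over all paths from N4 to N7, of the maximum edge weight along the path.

7

Some routes from N4 to N7:
N4-N0-N3-N5-N7: max(6, 13, 11, 13) = 13
N4-N0-N5-N6-N2-N7: max(6, 11, 13, 6, 14) = 14
N4-N0-N8-N5-N7: max(6, 7, 4, 13) = 13
N4-N0-N7: max(6, 7) = 7
N4-N0-N5-N7: max(6, 11, 13) = 13
Best route has worst link 7.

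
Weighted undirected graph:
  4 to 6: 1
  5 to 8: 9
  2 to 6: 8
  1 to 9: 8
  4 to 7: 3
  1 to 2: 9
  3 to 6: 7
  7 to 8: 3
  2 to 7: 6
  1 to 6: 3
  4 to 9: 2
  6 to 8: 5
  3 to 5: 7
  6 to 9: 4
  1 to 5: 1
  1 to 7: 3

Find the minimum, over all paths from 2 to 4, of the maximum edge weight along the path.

6

A few of the 2→4 routes:
2 -> 7 -> 8 -> 6 -> 9 -> 4: max(6, 3, 5, 4, 2) = 6
2 -> 7 -> 4: max(6, 3) = 6
2 -> 7 -> 8 -> 6 -> 4: max(6, 3, 5, 1) = 6
The minimum achievable maximum is 6.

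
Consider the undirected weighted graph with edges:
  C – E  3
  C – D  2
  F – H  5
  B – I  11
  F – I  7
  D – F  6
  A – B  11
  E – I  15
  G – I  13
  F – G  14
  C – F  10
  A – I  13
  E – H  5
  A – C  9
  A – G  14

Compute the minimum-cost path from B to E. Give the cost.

23

Checking several routes:
B - I - E: 11 + 15 = 26
B - I - F - H - E: 11 + 7 + 5 + 5 = 28
B - A - C - E: 11 + 9 + 3 = 23
Shortest: 23.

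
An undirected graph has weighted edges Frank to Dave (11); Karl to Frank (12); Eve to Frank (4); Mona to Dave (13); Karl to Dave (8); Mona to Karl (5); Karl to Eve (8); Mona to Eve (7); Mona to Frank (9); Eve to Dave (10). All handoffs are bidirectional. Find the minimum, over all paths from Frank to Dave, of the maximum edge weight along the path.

Comparing a few candidate routes:
Frank→Eve→Mona→Karl→Dave: max(4, 7, 5, 8) = 8
Frank→Mona→Karl→Dave: max(9, 5, 8) = 9
Frank→Mona→Karl→Eve→Dave: max(9, 5, 8, 10) = 10
Frank→Mona→Eve→Karl→Dave: max(9, 7, 8, 8) = 9
Frank→Eve→Karl→Dave: max(4, 8, 8) = 8
Best route has worst link 8.

8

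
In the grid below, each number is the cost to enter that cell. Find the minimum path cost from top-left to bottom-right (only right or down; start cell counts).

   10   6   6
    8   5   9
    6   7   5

33

Take r0c0 -> r0c1 -> r1c1 -> r2c1 -> r2c2 for a total of 10 + 6 + 5 + 7 + 5 = 33.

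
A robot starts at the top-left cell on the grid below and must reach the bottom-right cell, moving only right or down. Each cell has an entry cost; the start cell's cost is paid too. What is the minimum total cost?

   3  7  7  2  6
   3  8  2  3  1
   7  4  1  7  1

21

Path r0c0 → r1c0 → r1c1 → r1c2 → r1c3 → r1c4 → r2c4: 3 + 3 + 8 + 2 + 3 + 1 + 1 = 21.
For comparison, the top-then-right route costs 27.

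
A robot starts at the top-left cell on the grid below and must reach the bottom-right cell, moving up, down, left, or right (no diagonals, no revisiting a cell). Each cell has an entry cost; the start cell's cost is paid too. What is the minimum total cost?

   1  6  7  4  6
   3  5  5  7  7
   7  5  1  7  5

27

Best path: [0,0] -> [1,0] -> [1,1] -> [1,2] -> [2,2] -> [2,3] -> [2,4]
Cost: 1 + 3 + 5 + 5 + 1 + 7 + 5 = 27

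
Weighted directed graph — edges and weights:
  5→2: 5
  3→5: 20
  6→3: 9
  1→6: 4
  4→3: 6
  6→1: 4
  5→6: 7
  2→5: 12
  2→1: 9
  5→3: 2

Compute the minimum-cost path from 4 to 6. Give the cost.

33

Candidate routes:
4 -> 3 -> 5 -> 2 -> 1 -> 6: 6 + 20 + 5 + 9 + 4 = 44
4 -> 3 -> 5 -> 6: 6 + 20 + 7 = 33
Best route has total 33.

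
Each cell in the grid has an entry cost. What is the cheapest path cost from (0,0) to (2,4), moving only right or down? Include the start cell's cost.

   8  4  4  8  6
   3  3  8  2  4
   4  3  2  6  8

Take r0c0 → r1c0 → r1c1 → r2c1 → r2c2 → r2c3 → r2c4 for a total of 8 + 3 + 3 + 3 + 2 + 6 + 8 = 33.

33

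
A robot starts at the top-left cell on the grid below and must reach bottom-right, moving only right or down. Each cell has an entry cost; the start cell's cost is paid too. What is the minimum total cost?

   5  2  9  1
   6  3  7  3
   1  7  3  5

25

Take [0,0] [0,1] [0,2] [0,3] [1,3] [2,3] for a total of 5 + 2 + 9 + 1 + 3 + 5 = 25.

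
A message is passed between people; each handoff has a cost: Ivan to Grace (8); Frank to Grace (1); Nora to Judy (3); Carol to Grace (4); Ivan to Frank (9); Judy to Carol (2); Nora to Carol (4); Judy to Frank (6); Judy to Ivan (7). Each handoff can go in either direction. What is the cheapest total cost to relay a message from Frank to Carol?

Comparing a few candidate routes:
Frank -> Grace -> Carol: 1 + 4 = 5
Frank -> Judy -> Carol: 6 + 2 = 8
Frank -> Ivan -> Judy -> Carol: 9 + 7 + 2 = 18
Frank -> Judy -> Nora -> Carol: 6 + 3 + 4 = 13
Best route has total 5.

5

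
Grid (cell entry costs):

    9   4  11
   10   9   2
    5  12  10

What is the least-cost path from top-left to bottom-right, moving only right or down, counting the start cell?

34

One optimal route is [0,0]→[0,1]→[1,1]→[1,2]→[2,2].
Its cost is 9 + 4 + 9 + 2 + 10 = 34.
For comparison, the top-then-right route costs 36.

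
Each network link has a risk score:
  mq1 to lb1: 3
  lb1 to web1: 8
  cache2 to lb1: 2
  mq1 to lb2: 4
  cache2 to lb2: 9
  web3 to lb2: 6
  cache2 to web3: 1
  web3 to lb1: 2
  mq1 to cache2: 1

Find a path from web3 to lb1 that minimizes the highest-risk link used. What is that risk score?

Some routes from web3 to lb1:
web3→lb2→mq1→lb1: max(6, 4, 3) = 6
web3→lb2→mq1→cache2→lb1: max(6, 4, 1, 2) = 6
web3→cache2→lb1: max(1, 2) = 2
web3→lb1: max(2) = 2
web3→cache2→mq1→lb1: max(1, 1, 3) = 3
The minimum achievable maximum is 2.

2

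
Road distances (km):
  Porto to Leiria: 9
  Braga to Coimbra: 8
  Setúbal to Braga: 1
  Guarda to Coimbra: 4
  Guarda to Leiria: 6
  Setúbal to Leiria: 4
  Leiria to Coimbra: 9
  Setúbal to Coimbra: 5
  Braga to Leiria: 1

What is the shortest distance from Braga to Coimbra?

A few of the Braga→Coimbra routes:
Braga - Leiria - Setúbal - Coimbra: 1 + 4 + 5 = 10
Braga - Setúbal - Coimbra: 1 + 5 = 6
Braga - Coimbra: 8
Shortest: 6 km.

6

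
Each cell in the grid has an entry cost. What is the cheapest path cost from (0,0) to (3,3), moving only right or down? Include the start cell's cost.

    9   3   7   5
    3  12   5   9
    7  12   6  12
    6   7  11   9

Cheapest: r0c0→r0c1→r0c2→r1c2→r2c2→r3c2→r3c3
  9 + 3 + 7 + 5 + 6 + 11 + 9 = 50

50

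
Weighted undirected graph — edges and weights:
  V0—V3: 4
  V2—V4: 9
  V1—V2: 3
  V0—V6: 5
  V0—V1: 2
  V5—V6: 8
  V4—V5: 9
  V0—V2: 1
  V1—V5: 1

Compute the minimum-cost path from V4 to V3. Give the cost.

14

A few of the V4→V3 routes:
V4→V2→V0→V3: 9 + 1 + 4 = 14
V4→V2→V1→V0→V3: 9 + 3 + 2 + 4 = 18
V4→V5→V1→V0→V3: 9 + 1 + 2 + 4 = 16
Shortest: 14.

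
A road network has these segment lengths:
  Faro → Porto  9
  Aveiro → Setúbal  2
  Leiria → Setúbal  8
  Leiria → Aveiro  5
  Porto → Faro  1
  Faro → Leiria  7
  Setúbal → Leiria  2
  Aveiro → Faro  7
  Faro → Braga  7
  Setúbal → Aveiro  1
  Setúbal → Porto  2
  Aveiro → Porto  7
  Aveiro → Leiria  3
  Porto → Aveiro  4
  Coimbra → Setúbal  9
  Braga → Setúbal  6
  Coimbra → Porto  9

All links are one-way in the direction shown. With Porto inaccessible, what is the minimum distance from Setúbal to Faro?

Candidate routes:
Setúbal -> Leiria -> Aveiro -> Faro: 2 + 5 + 7 = 14
Setúbal -> Aveiro -> Faro: 1 + 7 = 8
Best route has total 8.

8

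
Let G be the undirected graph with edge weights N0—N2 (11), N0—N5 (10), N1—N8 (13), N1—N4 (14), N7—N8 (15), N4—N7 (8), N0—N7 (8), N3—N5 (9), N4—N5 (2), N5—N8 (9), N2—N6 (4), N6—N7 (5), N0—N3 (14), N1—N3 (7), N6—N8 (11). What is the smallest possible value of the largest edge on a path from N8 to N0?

9

Some routes from N8 to N0:
N8 - N6 - N7 - N0: max(11, 5, 8) = 11
N8 - N5 - N4 - N7 - N0: max(9, 2, 8, 8) = 9
N8 - N6 - N2 - N0: max(11, 4, 11) = 11
N8 - N5 - N0: max(9, 10) = 10
Best route has worst link 9.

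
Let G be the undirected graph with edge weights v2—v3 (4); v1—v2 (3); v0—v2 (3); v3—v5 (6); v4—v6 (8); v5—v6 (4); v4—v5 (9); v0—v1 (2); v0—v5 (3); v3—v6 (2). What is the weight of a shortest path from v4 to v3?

A few of the v4→v3 routes:
v4 - v5 - v6 - v3: 9 + 4 + 2 = 15
v4 - v6 - v3: 8 + 2 = 10
v4 - v6 - v5 - v3: 8 + 4 + 6 = 18
v4 - v5 - v3: 9 + 6 = 15
Shortest: 10.

10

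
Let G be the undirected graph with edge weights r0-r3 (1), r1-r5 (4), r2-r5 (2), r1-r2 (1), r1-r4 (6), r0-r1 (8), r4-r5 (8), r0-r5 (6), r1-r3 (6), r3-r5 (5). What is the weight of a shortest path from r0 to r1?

7

Comparing a few candidate routes:
r0→r3→r1: 1 + 6 = 7
r0→r1: 8
r0→r3→r5→r2→r1: 1 + 5 + 2 + 1 = 9
Best route has total 7.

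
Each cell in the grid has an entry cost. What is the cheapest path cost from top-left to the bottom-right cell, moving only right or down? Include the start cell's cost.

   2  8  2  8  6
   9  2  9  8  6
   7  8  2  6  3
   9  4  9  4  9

Best path: [0,0] [0,1] [1,1] [2,1] [2,2] [2,3] [2,4] [3,4]
Cost: 2 + 8 + 2 + 8 + 2 + 6 + 3 + 9 = 40
For comparison, the top-then-right route costs 44.

40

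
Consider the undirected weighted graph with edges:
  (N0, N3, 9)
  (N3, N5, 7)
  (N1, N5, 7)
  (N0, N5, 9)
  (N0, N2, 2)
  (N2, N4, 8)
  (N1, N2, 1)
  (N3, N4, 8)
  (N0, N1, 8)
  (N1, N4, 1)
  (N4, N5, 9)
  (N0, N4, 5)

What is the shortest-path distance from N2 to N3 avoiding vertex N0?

A few of the N2→N3 routes:
N2 → N4 → N3: 8 + 8 = 16
N2 → N1 → N5 → N3: 1 + 7 + 7 = 15
N2 → N1 → N4 → N3: 1 + 1 + 8 = 10
Shortest: 10.

10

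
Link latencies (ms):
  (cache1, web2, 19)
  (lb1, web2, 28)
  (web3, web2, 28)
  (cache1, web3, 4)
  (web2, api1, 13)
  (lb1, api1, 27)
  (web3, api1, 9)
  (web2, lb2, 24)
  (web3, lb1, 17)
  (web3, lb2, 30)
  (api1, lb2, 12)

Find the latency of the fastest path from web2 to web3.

22

Checking several routes:
web2 -> lb2 -> api1 -> web3: 24 + 12 + 9 = 45
web2 -> cache1 -> web3: 19 + 4 = 23
web2 -> lb2 -> web3: 24 + 30 = 54
web2 -> web3: 28
web2 -> api1 -> web3: 13 + 9 = 22
web2 -> lb1 -> web3: 28 + 17 = 45
The minimum is 22 ms.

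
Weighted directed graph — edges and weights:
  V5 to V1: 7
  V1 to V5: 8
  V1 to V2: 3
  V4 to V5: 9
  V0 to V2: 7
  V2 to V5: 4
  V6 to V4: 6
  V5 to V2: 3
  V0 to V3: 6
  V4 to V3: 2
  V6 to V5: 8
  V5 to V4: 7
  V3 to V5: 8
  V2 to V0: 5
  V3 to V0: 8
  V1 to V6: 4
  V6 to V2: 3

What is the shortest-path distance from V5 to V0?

8

Checking several routes:
V5 → V2 → V0: 3 + 5 = 8
V5 → V1 → V2 → V0: 7 + 3 + 5 = 15
V5 → V4 → V3 → V0: 7 + 2 + 8 = 17
V5 → V1 → V6 → V2 → V0: 7 + 4 + 3 + 5 = 19
Shortest: 8.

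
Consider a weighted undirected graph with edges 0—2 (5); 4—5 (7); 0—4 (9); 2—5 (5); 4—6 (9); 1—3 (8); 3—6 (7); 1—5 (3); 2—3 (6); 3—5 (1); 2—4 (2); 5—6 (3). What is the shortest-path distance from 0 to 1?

13

Comparing a few candidate routes:
0 - 4 - 5 - 1: 9 + 7 + 3 = 19
0 - 2 - 5 - 1: 5 + 5 + 3 = 13
0 - 2 - 4 - 5 - 1: 5 + 2 + 7 + 3 = 17
0 - 2 - 3 - 5 - 1: 5 + 6 + 1 + 3 = 15
Shortest: 13.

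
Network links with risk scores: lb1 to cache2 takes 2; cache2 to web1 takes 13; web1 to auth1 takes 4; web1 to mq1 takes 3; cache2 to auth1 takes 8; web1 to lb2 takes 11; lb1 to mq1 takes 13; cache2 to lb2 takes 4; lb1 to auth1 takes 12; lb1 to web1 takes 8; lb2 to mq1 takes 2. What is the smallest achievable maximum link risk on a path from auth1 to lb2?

Some routes from auth1 to lb2:
auth1 → cache2 → lb2: max(8, 4) = 8
auth1 → web1 → lb1 → cache2 → lb2: max(4, 8, 2, 4) = 8
auth1 → web1 → mq1 → lb2: max(4, 3, 2) = 4
auth1 → cache2 → lb1 → web1 → mq1 → lb2: max(8, 2, 8, 3, 2) = 8
The minimum achievable maximum is 4.

4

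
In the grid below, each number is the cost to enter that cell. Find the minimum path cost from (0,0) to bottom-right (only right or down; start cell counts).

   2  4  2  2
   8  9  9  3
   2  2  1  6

Take r0c0 → r0c1 → r0c2 → r0c3 → r1c3 → r2c3 for a total of 2 + 4 + 2 + 2 + 3 + 6 = 19.

19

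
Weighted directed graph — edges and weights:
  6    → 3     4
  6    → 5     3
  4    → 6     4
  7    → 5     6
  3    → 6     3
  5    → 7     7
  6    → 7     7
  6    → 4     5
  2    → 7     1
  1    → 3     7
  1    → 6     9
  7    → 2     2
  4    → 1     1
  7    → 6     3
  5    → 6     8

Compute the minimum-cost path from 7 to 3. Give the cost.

Some routes from 7 to 3:
7 - 5 - 6 - 3: 6 + 8 + 4 = 18
7 - 6 - 3: 3 + 4 = 7
7 - 6 - 4 - 1 - 3: 3 + 5 + 1 + 7 = 16
Best route has total 7.

7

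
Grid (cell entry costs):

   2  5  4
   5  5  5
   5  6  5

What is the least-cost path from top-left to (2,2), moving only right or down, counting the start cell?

One optimal route is [0,0]→[0,1]→[0,2]→[1,2]→[2,2].
Its cost is 2 + 5 + 4 + 5 + 5 = 21.

21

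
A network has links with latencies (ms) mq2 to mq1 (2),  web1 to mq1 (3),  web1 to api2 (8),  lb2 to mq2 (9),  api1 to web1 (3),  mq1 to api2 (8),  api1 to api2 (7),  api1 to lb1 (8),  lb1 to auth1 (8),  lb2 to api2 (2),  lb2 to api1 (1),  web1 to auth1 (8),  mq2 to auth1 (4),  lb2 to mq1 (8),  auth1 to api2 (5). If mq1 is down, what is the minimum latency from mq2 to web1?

12

Some routes from mq2 to web1 avoiding mq1:
mq2-auth1-web1: 4 + 8 = 12
mq2-auth1-api2-lb2-api1-web1: 4 + 5 + 2 + 1 + 3 = 15
mq2-lb2-api1-web1: 9 + 1 + 3 = 13
mq2-lb2-api2-web1: 9 + 2 + 8 = 19
mq2-auth1-api2-web1: 4 + 5 + 8 = 17
Best route has total 12 ms.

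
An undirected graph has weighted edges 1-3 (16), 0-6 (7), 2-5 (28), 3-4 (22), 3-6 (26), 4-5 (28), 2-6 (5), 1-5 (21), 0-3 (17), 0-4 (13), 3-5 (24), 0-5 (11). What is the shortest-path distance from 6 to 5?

18

Checking several routes:
6-2-5: 5 + 28 = 33
6-3-5: 26 + 24 = 50
6-0-4-5: 7 + 13 + 28 = 48
6-0-5: 7 + 11 = 18
6-0-3-5: 7 + 17 + 24 = 48
Best route has total 18.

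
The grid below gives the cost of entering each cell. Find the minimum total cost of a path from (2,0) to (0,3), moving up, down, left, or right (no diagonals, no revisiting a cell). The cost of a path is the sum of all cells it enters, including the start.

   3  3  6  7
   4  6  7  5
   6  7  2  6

Path r2c0→r1c0→r0c0→r0c1→r0c2→r0c3: 6 + 4 + 3 + 3 + 6 + 7 = 29.

29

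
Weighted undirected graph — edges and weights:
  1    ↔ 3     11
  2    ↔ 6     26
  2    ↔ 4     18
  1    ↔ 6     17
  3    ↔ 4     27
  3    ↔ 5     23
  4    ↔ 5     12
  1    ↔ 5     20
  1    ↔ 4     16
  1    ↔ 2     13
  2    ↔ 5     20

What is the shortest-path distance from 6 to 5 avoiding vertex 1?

Paths from 6 to 5 avoiding 1:
6 - 2 - 4 - 3 - 5: 26 + 18 + 27 + 23 = 94
6 - 2 - 5: 26 + 20 = 46
6 - 2 - 4 - 5: 26 + 18 + 12 = 56
The minimum is 46.

46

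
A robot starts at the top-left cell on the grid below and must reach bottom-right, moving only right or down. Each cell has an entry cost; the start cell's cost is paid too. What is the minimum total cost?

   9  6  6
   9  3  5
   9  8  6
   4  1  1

Best path: (0,0) -> (0,1) -> (1,1) -> (2,1) -> (3,1) -> (3,2)
Cost: 9 + 6 + 3 + 8 + 1 + 1 = 28
For comparison, the top-then-right route costs 33.

28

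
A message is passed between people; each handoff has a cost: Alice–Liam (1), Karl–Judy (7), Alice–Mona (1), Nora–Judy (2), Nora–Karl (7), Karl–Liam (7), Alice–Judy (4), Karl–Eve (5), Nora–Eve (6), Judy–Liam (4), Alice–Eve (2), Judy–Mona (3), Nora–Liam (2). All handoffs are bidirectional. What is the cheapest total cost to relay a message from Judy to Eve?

Checking several routes:
Judy→Alice→Eve: 4 + 2 = 6
Judy→Nora→Liam→Alice→Eve: 2 + 2 + 1 + 2 = 7
Judy→Nora→Eve: 2 + 6 = 8
Judy→Mona→Alice→Eve: 3 + 1 + 2 = 6
Judy→Liam→Alice→Eve: 4 + 1 + 2 = 7
Shortest: 6.

6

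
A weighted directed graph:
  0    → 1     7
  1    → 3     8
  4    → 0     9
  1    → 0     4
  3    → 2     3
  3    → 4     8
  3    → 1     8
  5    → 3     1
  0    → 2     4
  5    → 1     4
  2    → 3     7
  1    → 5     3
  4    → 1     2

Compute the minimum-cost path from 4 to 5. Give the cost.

Candidate routes:
4 → 1 → 5: 2 + 3 = 5
4 → 0 → 2 → 3 → 1 → 5: 9 + 4 + 7 + 8 + 3 = 31
4 → 0 → 1 → 5: 9 + 7 + 3 = 19
The minimum is 5.

5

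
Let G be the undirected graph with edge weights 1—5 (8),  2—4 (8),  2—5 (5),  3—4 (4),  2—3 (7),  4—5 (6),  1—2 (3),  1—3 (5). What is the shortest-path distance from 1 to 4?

Checking several routes:
1-2-4: 3 + 8 = 11
1-2-5-4: 3 + 5 + 6 = 14
1-3-4: 5 + 4 = 9
The minimum is 9.

9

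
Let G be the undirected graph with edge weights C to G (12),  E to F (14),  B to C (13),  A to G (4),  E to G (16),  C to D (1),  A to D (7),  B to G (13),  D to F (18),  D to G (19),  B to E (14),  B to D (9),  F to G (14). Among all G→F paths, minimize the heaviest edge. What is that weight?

14

Some routes from G to F:
G-F: max(14) = 14
G-A-D-B-E-F: max(4, 7, 9, 14, 14) = 14
G-B-E-F: max(13, 14, 14) = 14
G-C-B-E-F: max(12, 13, 14, 14) = 14
G-C-D-B-E-F: max(12, 1, 9, 14, 14) = 14
G-A-D-C-B-E-F: max(4, 7, 1, 13, 14, 14) = 14
Smallest bottleneck: 14.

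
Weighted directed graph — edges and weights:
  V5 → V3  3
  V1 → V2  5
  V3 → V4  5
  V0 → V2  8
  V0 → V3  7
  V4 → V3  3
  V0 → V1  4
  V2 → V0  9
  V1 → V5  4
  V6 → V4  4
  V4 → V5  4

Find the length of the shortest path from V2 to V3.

16

Paths from V2 to V3:
V2 - V0 - V3: 9 + 7 = 16
V2 - V0 - V1 - V5 - V3: 9 + 4 + 4 + 3 = 20
The minimum is 16.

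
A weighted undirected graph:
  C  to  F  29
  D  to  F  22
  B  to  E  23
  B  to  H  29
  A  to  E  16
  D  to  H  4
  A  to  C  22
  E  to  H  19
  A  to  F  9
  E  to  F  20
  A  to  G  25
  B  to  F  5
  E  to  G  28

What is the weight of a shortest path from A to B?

Checking several routes:
A-F-B: 9 + 5 = 14
A-E-F-B: 16 + 20 + 5 = 41
A-F-E-B: 9 + 20 + 23 = 52
A-F-D-H-B: 9 + 22 + 4 + 29 = 64
A-C-F-B: 22 + 29 + 5 = 56
A-E-B: 16 + 23 = 39
The minimum is 14.

14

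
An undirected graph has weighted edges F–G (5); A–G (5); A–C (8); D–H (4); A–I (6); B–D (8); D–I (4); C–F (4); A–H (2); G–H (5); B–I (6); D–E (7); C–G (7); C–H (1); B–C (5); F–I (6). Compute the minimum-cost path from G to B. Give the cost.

Some routes from G to B:
G→A→H→C→B: 5 + 2 + 1 + 5 = 13
G→C→B: 7 + 5 = 12
G→F→I→B: 5 + 6 + 6 = 17
G→H→C→B: 5 + 1 + 5 = 11
G→F→C→B: 5 + 4 + 5 = 14
Shortest: 11.

11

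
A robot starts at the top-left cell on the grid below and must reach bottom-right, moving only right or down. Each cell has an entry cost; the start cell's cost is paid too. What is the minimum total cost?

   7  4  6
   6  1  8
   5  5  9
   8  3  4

Path [0,0] -> [0,1] -> [1,1] -> [2,1] -> [3,1] -> [3,2]: 7 + 4 + 1 + 5 + 3 + 4 = 24.
For comparison, the top-then-right route costs 38.

24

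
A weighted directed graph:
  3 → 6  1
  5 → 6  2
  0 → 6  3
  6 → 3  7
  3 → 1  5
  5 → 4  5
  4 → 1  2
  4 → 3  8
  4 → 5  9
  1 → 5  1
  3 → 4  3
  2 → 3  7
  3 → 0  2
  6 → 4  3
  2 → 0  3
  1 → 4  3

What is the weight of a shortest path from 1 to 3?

Checking several routes:
1 -> 5 -> 6 -> 3: 1 + 2 + 7 = 10
1 -> 4 -> 3: 3 + 8 = 11
1 -> 5 -> 4 -> 3: 1 + 5 + 8 = 14
1 -> 5 -> 6 -> 4 -> 3: 1 + 2 + 3 + 8 = 14
Best route has total 10.

10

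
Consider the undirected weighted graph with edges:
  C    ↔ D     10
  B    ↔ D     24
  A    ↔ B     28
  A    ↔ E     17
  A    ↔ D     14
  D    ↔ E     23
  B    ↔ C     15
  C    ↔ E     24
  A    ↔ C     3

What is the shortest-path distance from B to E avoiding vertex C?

Candidate routes:
B-A-D-E: 28 + 14 + 23 = 65
B-D-A-E: 24 + 14 + 17 = 55
B-A-E: 28 + 17 = 45
B-D-E: 24 + 23 = 47
Shortest: 45.

45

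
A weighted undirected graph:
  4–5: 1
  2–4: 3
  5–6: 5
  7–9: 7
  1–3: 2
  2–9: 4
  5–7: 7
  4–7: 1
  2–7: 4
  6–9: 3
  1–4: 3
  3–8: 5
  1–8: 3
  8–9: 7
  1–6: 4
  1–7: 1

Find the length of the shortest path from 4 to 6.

Checking several routes:
4 → 7 → 1 → 6: 1 + 1 + 4 = 6
4 → 5 → 6: 1 + 5 = 6
4 → 7 → 9 → 6: 1 + 7 + 3 = 11
4 → 2 → 9 → 6: 3 + 4 + 3 = 10
4 → 1 → 6: 3 + 4 = 7
Shortest: 6.

6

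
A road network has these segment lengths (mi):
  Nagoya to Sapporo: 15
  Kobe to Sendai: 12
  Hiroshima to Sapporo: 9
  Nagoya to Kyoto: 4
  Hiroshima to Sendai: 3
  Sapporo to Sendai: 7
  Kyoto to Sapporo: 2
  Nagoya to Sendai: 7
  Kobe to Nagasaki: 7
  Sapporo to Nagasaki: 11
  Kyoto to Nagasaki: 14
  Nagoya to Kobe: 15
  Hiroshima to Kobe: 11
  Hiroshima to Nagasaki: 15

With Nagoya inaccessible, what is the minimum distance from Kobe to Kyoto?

A few of the Kobe→Kyoto routes:
Kobe -> Sendai -> Sapporo -> Kyoto: 12 + 7 + 2 = 21
Kobe -> Hiroshima -> Sapporo -> Kyoto: 11 + 9 + 2 = 22
Kobe -> Nagasaki -> Sapporo -> Kyoto: 7 + 11 + 2 = 20
Kobe -> Nagasaki -> Kyoto: 7 + 14 = 21
Shortest: 20 mi.

20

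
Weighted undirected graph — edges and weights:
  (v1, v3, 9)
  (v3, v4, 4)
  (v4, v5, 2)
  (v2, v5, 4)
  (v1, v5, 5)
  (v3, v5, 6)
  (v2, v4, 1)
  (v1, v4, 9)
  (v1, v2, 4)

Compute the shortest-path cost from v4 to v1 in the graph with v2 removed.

A few of the v4→v1 routes:
v4→v3→v1: 4 + 9 = 13
v4→v5→v1: 2 + 5 = 7
v4→v1: 9
The minimum is 7.

7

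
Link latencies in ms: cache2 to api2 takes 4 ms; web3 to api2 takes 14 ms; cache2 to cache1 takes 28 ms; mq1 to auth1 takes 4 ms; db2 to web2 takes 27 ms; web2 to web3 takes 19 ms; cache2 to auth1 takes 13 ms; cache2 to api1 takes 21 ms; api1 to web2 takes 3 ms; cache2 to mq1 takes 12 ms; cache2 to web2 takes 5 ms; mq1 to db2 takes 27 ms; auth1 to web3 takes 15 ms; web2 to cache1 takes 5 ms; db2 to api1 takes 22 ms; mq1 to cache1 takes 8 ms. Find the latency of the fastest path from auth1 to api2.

17

A few of the auth1→api2 routes:
auth1 -> mq1 -> cache1 -> web2 -> cache2 -> api2: 4 + 8 + 5 + 5 + 4 = 26
auth1 -> cache2 -> api2: 13 + 4 = 17
auth1 -> web3 -> api2: 15 + 14 = 29
auth1 -> mq1 -> cache2 -> api2: 4 + 12 + 4 = 20
Shortest: 17 ms.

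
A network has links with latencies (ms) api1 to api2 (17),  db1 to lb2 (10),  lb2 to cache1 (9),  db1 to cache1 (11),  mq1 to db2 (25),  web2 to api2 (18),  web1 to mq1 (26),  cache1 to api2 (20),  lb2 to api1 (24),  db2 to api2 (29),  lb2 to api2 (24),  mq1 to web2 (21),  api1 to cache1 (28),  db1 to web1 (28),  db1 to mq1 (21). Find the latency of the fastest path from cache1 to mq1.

Checking several routes:
cache1→api2→web2→mq1: 20 + 18 + 21 = 59
cache1→db1→web1→mq1: 11 + 28 + 26 = 65
cache1→db1→mq1: 11 + 21 = 32
cache1→lb2→db1→mq1: 9 + 10 + 21 = 40
Best route has total 32 ms.

32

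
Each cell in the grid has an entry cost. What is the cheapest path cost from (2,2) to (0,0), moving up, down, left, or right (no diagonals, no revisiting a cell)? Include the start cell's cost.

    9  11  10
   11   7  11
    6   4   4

34

Best path: [2,2] -> [2,1] -> [2,0] -> [1,0] -> [0,0]
Cost: 4 + 4 + 6 + 11 + 9 = 34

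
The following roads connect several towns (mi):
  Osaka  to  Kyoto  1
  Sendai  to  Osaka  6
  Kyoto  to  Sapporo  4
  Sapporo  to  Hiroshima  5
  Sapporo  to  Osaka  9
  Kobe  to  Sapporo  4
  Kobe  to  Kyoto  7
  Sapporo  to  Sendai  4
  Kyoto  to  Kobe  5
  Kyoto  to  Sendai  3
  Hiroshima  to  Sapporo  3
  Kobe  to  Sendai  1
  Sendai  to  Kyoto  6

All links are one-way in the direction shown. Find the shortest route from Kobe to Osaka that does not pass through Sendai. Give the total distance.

Candidate routes:
Kobe - Sapporo - Osaka: 4 + 9 = 13
Kobe - Kyoto - Sapporo - Osaka: 7 + 4 + 9 = 20
Best route has total 13 mi.

13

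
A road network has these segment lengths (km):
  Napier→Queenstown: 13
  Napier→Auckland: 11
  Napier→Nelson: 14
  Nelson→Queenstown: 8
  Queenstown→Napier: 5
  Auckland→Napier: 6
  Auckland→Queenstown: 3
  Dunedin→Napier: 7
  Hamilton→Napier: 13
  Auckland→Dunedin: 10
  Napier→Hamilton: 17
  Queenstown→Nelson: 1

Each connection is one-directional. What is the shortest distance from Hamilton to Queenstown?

Candidate routes:
Hamilton-Napier-Nelson-Queenstown: 13 + 14 + 8 = 35
Hamilton-Napier-Auckland-Queenstown: 13 + 11 + 3 = 27
Hamilton-Napier-Queenstown: 13 + 13 = 26
Best route has total 26 km.

26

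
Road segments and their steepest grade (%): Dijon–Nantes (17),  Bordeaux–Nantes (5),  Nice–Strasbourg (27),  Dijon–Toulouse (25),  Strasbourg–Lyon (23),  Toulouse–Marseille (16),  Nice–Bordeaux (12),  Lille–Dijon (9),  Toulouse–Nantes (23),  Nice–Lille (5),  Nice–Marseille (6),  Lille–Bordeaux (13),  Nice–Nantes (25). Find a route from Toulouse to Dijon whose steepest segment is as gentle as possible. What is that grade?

A few of the Toulouse→Dijon routes:
Toulouse-Marseille-Nice-Bordeaux-Nantes-Dijon: max(16, 6, 12, 5, 17) = 17
Toulouse-Nantes-Dijon: max(23, 17) = 23
Toulouse-Marseille-Nice-Lille-Bordeaux-Nantes-Dijon: max(16, 6, 5, 13, 5, 17) = 17
Toulouse-Nantes-Bordeaux-Lille-Dijon: max(23, 5, 13, 9) = 23
Toulouse-Marseille-Nice-Bordeaux-Lille-Dijon: max(16, 6, 12, 13, 9) = 16
Toulouse-Marseille-Nice-Lille-Dijon: max(16, 6, 5, 9) = 16
Smallest bottleneck: 16%.

16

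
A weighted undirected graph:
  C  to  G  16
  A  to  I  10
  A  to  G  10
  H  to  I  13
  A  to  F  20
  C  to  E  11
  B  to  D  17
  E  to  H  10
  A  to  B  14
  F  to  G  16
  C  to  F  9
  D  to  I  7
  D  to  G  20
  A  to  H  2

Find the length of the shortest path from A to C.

Comparing a few candidate routes:
A -> F -> C: 20 + 9 = 29
A -> G -> C: 10 + 16 = 26
A -> H -> E -> C: 2 + 10 + 11 = 23
Shortest: 23.

23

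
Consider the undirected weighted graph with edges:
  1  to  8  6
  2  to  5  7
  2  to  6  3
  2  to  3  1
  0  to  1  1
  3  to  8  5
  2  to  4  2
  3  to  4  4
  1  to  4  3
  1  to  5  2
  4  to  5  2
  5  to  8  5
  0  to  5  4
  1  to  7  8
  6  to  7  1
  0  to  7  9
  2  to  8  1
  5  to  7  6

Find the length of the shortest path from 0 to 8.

7

A few of the 0→8 routes:
0-1-5-8: 1 + 2 + 5 = 8
0-1-8: 1 + 6 = 7
0-1-4-2-8: 1 + 3 + 2 + 1 = 7
The minimum is 7.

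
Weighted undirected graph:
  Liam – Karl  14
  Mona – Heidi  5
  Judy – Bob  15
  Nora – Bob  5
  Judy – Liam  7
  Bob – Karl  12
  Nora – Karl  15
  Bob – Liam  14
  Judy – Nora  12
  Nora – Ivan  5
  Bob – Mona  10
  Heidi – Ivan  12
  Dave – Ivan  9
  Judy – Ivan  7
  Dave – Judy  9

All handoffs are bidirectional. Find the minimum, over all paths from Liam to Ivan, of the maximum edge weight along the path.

Some routes from Liam to Ivan:
Liam-Judy-Dave-Ivan: max(7, 9, 9) = 9
Liam-Judy-Nora-Ivan: max(7, 12, 5) = 12
Liam-Judy-Ivan: max(7, 7) = 7
Liam-Judy-Nora-Bob-Mona-Heidi-Ivan: max(7, 12, 5, 10, 5, 12) = 12
The minimum achievable maximum is 7.

7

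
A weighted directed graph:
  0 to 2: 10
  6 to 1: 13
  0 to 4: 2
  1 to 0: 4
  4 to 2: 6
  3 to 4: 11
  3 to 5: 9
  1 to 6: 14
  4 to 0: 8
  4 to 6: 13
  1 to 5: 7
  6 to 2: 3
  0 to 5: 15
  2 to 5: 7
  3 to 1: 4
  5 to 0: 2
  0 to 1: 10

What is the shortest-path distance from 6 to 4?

14

Candidate routes:
6 -> 2 -> 5 -> 0 -> 4: 3 + 7 + 2 + 2 = 14
6 -> 1 -> 0 -> 4: 13 + 4 + 2 = 19
6 -> 1 -> 5 -> 0 -> 4: 13 + 7 + 2 + 2 = 24
Shortest: 14.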